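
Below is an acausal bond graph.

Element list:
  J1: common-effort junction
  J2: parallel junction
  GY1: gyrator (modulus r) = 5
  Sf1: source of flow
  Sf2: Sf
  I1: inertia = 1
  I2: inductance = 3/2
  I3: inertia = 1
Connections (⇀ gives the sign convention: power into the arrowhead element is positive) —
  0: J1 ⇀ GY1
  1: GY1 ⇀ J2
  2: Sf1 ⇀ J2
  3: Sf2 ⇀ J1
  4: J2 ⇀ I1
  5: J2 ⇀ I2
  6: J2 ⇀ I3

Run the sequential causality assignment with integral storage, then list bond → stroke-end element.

β0 stroke→J1
β1 stroke→J2
β2 stroke→Sf1
β3 stroke→Sf2
β4 stroke→I1
β5 stroke→I2
β6 stroke→I3

#2 |Sf1  (Sf1 fixes flow; stroke at Sf1)
#3 |Sf2  (Sf2: flow source, stroke at near end)
#0 |J1  (J1 needs exactly one e-in)
#1 |J2  (GY GY1: same side as bond 0)
#4 |I1  (J2 effort already set via bond 1)
#5 |I2  (J2 effort already set via bond 1)
#6 |I3  (J2 effort already set via bond 1)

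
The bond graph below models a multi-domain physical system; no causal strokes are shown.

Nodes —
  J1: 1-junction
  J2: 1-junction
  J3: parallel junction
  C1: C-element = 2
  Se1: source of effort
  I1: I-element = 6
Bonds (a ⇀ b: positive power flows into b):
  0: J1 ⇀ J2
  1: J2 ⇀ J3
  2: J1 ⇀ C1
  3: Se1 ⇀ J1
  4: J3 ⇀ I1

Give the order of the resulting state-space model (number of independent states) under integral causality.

2  (C1, I1 all integral)

b3 |J1  (source Se1 imposes e)
b2 |J1  (C1 outputs effort q/C1)
b0 |J2  (J1 needs exactly one f-in)
b1 |J3  (J2: last free bond brings flow in)
b4 |I1  (J3: bond 1 brought effort, rest push out)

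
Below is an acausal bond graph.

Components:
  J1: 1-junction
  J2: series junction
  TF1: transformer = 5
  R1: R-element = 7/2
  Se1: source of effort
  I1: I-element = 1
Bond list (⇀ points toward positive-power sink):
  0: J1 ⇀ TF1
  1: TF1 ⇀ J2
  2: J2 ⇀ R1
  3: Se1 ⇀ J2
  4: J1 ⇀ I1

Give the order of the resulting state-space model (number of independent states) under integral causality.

1  (I1 all integral)

β3 |J2  (Se1 (Se) sets effort on bond)
β4 |I1  (I1 integral (f out))
β0 |J1  (J1: bond 4 brought flow, rest push out)
β1 |TF1  (through TF1, causality passes straight; one stroke at TF1)
β2 |J2  (common-f at J2 fixed by 1)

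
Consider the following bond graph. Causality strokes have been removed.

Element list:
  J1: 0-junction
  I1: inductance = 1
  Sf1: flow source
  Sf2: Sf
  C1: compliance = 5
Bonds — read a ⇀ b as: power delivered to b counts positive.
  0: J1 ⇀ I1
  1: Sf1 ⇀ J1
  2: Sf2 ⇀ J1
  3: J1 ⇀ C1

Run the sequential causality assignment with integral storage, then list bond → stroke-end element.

β0 →I1
β1 →Sf1
β2 →Sf2
β3 →J1

b1 stroke at Sf1  (Sf1 fixes flow; stroke at Sf1)
b2 stroke at Sf2  (Sf2: flow source, stroke at near end)
b0 stroke at I1  (I1: I, integral causality)
b3 stroke at J1  (J1 needs exactly one e-in)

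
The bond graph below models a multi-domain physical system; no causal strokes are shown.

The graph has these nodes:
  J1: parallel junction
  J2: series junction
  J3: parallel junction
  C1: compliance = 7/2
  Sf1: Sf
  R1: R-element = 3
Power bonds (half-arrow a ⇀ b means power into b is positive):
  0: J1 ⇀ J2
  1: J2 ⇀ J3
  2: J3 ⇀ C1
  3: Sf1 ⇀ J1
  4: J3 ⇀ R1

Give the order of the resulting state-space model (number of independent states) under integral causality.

#3 stroke→Sf1  (Sf1: flow source, stroke at near end)
#0 stroke→J1  (only one effort-in slot at J1)
#1 stroke→J2  (J2 flow already set via bond 0)
#2 stroke→J3  (prefer integral on C1)
#4 stroke→R1  (common-e at J3 fixed by 2)

1  (C1 all integral)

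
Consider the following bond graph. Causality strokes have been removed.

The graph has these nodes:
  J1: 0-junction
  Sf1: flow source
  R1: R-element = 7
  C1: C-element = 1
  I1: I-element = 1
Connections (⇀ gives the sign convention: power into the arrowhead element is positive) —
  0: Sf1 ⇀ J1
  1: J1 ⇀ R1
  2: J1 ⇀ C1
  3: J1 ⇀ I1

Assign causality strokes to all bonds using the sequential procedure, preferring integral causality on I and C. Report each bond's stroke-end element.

bond 0 stroke→Sf1
bond 1 stroke→R1
bond 2 stroke→J1
bond 3 stroke→I1

β0 |Sf1  (Sf1 fixes flow; stroke at Sf1)
β2 |J1  (C1 outputs effort q/C1)
β1 |R1  (common-e at J1 fixed by 2)
β3 |I1  (J1: bond 2 brought effort, rest push out)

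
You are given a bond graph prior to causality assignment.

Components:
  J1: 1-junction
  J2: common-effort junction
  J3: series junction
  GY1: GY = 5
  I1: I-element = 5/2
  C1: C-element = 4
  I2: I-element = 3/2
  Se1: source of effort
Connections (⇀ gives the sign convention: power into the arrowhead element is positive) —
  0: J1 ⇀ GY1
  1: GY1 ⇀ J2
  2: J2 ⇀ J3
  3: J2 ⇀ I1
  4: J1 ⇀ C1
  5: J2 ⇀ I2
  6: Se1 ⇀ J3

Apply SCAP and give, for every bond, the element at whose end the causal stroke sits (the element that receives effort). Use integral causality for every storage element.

#0 →GY1
#1 →GY1
#2 →J2
#3 →I1
#4 →J1
#5 →I2
#6 →J3

β6 |J3  (source Se1 imposes e)
β2 |J2  (closing 1-jn rule on J3)
β1 |GY1  (J2 effort already set via bond 2)
β3 |I1  (common-e at J2 fixed by 2)
β5 |I2  (0-jn J2 has e-setter on 2)
β0 |GY1  (GY1 both-in/both-out from 1)
β4 |J1  (J1 flow already set via bond 0)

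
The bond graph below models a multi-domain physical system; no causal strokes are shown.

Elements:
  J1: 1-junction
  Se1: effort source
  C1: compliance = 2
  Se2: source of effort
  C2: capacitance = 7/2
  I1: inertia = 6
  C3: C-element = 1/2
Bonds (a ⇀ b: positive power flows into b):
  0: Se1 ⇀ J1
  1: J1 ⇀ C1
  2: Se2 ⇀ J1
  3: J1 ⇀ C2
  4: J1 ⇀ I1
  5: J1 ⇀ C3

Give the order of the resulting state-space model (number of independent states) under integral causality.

bond 0 |J1  (source Se1 imposes e)
bond 2 |J1  (Se2 fixes effort; stroke away)
bond 1 |J1  (C1: C, integral causality)
bond 3 |J1  (C2 integral (e out))
bond 4 |I1  (I1 outputs flow p/I1)
bond 5 |J1  (J1 flow already set via bond 4)

4  (C1, C2, C3, I1 all integral)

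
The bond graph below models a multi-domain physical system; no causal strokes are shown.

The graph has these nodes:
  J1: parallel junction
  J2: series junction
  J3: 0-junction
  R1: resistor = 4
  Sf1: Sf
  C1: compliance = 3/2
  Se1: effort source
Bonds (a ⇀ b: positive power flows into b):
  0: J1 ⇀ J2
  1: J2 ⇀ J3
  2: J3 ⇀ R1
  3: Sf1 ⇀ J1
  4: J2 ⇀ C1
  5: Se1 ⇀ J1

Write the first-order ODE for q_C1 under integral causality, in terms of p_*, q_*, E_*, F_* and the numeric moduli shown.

dq_C1/dt = E_Se1/4 - q_C1/6

#3 →Sf1  (source Sf1 imposes f)
#5 →J1  (source Se1 imposes e)
#0 →J2  (0-jn J1 has e-setter on 5)
#4 →J2  (C1: C, integral causality)
#1 →J3  (J2 needs exactly one f-in)
#2 →R1  (J3: bond 1 brought effort, rest push out)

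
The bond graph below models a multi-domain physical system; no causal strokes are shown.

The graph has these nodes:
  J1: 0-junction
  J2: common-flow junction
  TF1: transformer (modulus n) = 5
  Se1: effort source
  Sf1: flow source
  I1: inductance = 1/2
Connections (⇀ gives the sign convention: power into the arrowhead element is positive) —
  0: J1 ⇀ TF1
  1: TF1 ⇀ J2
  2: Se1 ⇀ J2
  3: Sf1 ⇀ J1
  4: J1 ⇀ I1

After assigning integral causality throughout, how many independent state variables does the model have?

b2 →J2  (Se1 (Se) sets effort on bond)
b3 →Sf1  (Sf1: flow source, stroke at near end)
b1 →TF1  (only one flow-in slot at J2)
b0 →J1  (through TF1, causality passes straight; one stroke at TF1)
b4 →I1  (common-e at J1 fixed by 0)

1  (I1 all integral)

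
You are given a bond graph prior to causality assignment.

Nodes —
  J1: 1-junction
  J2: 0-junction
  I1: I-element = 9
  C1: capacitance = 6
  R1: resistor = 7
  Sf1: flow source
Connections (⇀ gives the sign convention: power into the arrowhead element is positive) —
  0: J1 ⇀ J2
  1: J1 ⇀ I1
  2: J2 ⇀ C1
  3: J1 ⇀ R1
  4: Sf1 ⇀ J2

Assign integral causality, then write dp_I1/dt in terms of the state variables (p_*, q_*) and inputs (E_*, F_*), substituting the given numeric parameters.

#4 →Sf1  (source Sf1 imposes f)
#1 →I1  (prefer integral on I1)
#0 →J1  (J1: bond 1 brought flow, rest push out)
#3 →J1  (J1: bond 1 brought flow, rest push out)
#2 →J2  (J2: last free bond brings effort in)

dp_I1/dt = -7*p_I1/9 - q_C1/6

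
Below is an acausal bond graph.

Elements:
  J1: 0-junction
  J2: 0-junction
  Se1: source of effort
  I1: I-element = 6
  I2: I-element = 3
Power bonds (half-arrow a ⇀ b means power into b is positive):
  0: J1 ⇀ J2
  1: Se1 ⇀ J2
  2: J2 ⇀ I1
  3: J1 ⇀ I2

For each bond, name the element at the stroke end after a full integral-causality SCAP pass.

#0 stroke at J1
#1 stroke at J2
#2 stroke at I1
#3 stroke at I2

#1 →J2  (Se1 (Se) sets effort on bond)
#0 →J1  (common-e at J2 fixed by 1)
#2 →I1  (0-jn J2 has e-setter on 1)
#3 →I2  (J1 effort already set via bond 0)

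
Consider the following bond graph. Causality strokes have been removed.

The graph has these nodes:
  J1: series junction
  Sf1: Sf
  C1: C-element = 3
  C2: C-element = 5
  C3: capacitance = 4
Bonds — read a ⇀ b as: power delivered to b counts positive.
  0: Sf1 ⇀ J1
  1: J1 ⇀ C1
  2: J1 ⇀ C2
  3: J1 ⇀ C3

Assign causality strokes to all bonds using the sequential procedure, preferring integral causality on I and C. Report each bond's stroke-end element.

#0 stroke→Sf1  (Sf1 (Sf) sets flow on bond)
#1 stroke→J1  (common-f at J1 fixed by 0)
#2 stroke→J1  (J1: bond 0 brought flow, rest push out)
#3 stroke→J1  (common-f at J1 fixed by 0)

b0 |Sf1
b1 |J1
b2 |J1
b3 |J1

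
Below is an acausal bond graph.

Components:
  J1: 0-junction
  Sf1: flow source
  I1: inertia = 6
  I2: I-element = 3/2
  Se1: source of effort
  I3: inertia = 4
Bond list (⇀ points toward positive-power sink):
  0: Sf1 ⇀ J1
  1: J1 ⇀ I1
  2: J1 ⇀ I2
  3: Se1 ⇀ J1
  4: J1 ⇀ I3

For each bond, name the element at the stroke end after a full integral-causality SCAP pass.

bond 0 stroke at Sf1  (Sf1: flow source, stroke at near end)
bond 3 stroke at J1  (Se1 fixes effort; stroke away)
bond 1 stroke at I1  (J1 effort already set via bond 3)
bond 2 stroke at I2  (J1: bond 3 brought effort, rest push out)
bond 4 stroke at I3  (J1: bond 3 brought effort, rest push out)

β0 stroke→Sf1
β1 stroke→I1
β2 stroke→I2
β3 stroke→J1
β4 stroke→I3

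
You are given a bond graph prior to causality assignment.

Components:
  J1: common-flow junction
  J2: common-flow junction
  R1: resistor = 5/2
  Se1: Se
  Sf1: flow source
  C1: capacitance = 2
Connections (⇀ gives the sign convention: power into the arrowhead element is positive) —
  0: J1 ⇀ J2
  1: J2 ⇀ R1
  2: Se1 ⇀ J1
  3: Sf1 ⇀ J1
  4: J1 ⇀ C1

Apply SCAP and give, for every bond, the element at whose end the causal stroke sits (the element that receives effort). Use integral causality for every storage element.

#0 |J1
#1 |J2
#2 |J1
#3 |Sf1
#4 |J1

b2 stroke→J1  (Se1 fixes effort; stroke away)
b3 stroke→Sf1  (Sf1: flow source, stroke at near end)
b0 stroke→J1  (J1 flow already set via bond 3)
b4 stroke→J1  (J1 flow already set via bond 3)
b1 stroke→J2  (1-jn J2 has f-setter on 0)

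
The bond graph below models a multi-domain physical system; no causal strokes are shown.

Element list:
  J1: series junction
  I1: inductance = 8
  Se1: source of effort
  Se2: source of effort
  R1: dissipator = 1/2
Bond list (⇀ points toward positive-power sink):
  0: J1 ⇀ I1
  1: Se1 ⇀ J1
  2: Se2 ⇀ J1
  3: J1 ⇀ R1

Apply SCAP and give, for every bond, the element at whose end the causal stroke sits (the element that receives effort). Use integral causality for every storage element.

bond 1 stroke→J1  (Se1 fixes effort; stroke away)
bond 2 stroke→J1  (Se2 (Se) sets effort on bond)
bond 0 stroke→I1  (I1 outputs flow p/I1)
bond 3 stroke→J1  (J1 flow already set via bond 0)

bond 0 stroke→I1
bond 1 stroke→J1
bond 2 stroke→J1
bond 3 stroke→J1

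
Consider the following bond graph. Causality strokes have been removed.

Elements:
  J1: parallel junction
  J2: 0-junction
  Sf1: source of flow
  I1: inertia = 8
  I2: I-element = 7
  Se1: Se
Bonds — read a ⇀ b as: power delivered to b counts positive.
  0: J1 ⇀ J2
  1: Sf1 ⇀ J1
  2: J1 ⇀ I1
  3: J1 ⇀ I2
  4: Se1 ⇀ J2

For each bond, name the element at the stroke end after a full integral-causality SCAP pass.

β1 →Sf1  (Sf1 fixes flow; stroke at Sf1)
β4 →J2  (Se1: effort source, stroke at far end)
β0 →J1  (common-e at J2 fixed by 4)
β2 →I1  (0-jn J1 has e-setter on 0)
β3 →I2  (J1 effort already set via bond 0)

β0 stroke→J1
β1 stroke→Sf1
β2 stroke→I1
β3 stroke→I2
β4 stroke→J2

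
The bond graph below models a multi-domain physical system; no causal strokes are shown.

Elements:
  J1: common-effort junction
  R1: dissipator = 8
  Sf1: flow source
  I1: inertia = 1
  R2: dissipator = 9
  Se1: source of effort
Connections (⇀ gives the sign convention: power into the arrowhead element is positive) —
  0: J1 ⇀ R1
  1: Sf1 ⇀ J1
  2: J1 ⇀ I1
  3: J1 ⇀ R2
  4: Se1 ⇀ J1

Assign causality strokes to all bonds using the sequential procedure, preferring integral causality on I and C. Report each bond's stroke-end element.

#1 stroke→Sf1  (Sf1: flow source, stroke at near end)
#4 stroke→J1  (Se1 (Se) sets effort on bond)
#0 stroke→R1  (0-jn J1 has e-setter on 4)
#2 stroke→I1  (0-jn J1 has e-setter on 4)
#3 stroke→R2  (J1: bond 4 brought effort, rest push out)

bond 0 stroke→R1
bond 1 stroke→Sf1
bond 2 stroke→I1
bond 3 stroke→R2
bond 4 stroke→J1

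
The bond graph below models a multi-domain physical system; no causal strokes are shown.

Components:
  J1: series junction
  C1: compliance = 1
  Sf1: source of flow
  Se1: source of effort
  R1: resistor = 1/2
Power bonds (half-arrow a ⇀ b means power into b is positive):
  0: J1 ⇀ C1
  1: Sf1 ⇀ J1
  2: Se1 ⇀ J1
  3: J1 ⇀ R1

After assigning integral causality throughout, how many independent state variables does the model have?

1  (C1 all integral)

b1 →Sf1  (Sf1: flow source, stroke at near end)
b2 →J1  (Se1 fixes effort; stroke away)
b0 →J1  (1-jn J1 has f-setter on 1)
b3 →J1  (J1: bond 1 brought flow, rest push out)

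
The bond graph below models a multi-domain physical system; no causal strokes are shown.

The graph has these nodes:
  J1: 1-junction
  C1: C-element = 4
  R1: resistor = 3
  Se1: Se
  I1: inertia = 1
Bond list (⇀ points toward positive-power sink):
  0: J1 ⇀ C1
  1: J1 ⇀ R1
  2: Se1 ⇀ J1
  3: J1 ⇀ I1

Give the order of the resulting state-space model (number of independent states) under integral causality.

#2 stroke→J1  (Se1 (Se) sets effort on bond)
#0 stroke→J1  (C1 integral (e out))
#3 stroke→I1  (I1 integral (f out))
#1 stroke→J1  (common-f at J1 fixed by 3)

2  (C1, I1 all integral)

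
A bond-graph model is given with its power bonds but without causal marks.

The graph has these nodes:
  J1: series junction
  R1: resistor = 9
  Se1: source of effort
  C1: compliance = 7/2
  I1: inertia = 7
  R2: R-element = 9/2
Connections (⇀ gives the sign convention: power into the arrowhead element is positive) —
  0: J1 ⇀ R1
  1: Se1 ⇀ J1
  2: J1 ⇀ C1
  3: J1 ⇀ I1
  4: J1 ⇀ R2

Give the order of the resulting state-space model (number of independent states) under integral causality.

2  (C1, I1 all integral)

#1 stroke at J1  (Se1 fixes effort; stroke away)
#2 stroke at J1  (C1 outputs effort q/C1)
#3 stroke at I1  (prefer integral on I1)
#0 stroke at J1  (J1: bond 3 brought flow, rest push out)
#4 stroke at J1  (J1: bond 3 brought flow, rest push out)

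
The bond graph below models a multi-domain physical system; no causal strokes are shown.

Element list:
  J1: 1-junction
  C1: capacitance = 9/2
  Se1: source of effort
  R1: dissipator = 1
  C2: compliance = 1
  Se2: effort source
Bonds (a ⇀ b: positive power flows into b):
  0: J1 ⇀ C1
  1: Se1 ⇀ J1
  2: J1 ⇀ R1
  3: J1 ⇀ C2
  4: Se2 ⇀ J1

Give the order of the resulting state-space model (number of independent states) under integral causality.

2  (C1, C2 all integral)

b1 →J1  (source Se1 imposes e)
b4 →J1  (Se2 (Se) sets effort on bond)
b0 →J1  (C1 outputs effort q/C1)
b3 →J1  (prefer integral on C2)
b2 →R1  (J1 needs exactly one f-in)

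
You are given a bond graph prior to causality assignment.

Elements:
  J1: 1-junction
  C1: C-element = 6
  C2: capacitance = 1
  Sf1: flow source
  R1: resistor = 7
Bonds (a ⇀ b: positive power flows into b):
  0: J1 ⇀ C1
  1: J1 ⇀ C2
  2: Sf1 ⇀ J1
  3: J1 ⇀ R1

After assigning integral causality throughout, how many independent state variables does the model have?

β2 |Sf1  (Sf1 fixes flow; stroke at Sf1)
β0 |J1  (J1 flow already set via bond 2)
β1 |J1  (J1: bond 2 brought flow, rest push out)
β3 |J1  (common-f at J1 fixed by 2)

2  (C1, C2 all integral)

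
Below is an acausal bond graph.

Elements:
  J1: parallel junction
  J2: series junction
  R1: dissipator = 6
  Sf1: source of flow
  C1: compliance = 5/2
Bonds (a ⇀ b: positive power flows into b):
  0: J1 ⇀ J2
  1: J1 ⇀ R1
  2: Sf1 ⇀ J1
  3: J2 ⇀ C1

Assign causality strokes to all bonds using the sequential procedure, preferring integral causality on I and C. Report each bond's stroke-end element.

#0 stroke at J1
#1 stroke at R1
#2 stroke at Sf1
#3 stroke at J2

b2 →Sf1  (Sf1: flow source, stroke at near end)
b3 →J2  (prefer integral on C1)
b0 →J1  (closing 1-jn rule on J2)
b1 →R1  (common-e at J1 fixed by 0)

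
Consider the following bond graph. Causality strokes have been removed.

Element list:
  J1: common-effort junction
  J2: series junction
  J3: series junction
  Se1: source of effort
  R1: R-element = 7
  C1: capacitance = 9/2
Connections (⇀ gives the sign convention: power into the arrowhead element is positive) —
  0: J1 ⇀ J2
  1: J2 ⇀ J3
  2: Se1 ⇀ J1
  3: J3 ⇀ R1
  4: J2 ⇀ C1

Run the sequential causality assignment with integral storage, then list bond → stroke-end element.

#0 stroke→J2
#1 stroke→J3
#2 stroke→J1
#3 stroke→R1
#4 stroke→J2

β2 stroke at J1  (Se1 (Se) sets effort on bond)
β0 stroke at J2  (common-e at J1 fixed by 2)
β4 stroke at J2  (C1 integral (e out))
β1 stroke at J3  (only one flow-in slot at J2)
β3 stroke at R1  (closing 1-jn rule on J3)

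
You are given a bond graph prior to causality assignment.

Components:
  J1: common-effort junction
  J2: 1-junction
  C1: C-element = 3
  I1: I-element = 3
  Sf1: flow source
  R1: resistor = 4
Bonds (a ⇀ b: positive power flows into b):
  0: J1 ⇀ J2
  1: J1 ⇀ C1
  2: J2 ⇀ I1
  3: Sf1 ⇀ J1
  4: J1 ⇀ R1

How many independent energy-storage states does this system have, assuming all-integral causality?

b3 |Sf1  (Sf1 fixes flow; stroke at Sf1)
b1 |J1  (C1 integral (e out))
b0 |J2  (common-e at J1 fixed by 1)
b4 |R1  (J1 effort already set via bond 1)
b2 |I1  (only one flow-in slot at J2)

2  (C1, I1 all integral)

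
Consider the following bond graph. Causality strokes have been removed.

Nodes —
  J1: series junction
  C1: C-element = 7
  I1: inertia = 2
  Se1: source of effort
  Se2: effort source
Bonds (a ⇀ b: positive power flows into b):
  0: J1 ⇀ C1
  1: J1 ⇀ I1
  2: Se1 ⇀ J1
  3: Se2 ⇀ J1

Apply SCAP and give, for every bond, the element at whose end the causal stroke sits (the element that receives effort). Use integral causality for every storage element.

b2 stroke→J1  (Se1 fixes effort; stroke away)
b3 stroke→J1  (source Se2 imposes e)
b0 stroke→J1  (prefer integral on C1)
b1 stroke→I1  (J1 needs exactly one f-in)

β0 stroke at J1
β1 stroke at I1
β2 stroke at J1
β3 stroke at J1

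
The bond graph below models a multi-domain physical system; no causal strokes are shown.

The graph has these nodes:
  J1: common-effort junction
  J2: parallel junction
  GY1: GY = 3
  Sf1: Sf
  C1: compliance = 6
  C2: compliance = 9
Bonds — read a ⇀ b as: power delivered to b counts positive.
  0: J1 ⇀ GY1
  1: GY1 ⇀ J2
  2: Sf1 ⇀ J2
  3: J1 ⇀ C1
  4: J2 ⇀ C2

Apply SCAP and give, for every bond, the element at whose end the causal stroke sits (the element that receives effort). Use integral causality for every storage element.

bond 0 |GY1
bond 1 |GY1
bond 2 |Sf1
bond 3 |J1
bond 4 |J2

β2 →Sf1  (Sf1: flow source, stroke at near end)
β3 →J1  (C1 integral (e out))
β0 →GY1  (J1: bond 3 brought effort, rest push out)
β1 →GY1  (GY1 both-in/both-out from 0)
β4 →J2  (J2: last free bond brings effort in)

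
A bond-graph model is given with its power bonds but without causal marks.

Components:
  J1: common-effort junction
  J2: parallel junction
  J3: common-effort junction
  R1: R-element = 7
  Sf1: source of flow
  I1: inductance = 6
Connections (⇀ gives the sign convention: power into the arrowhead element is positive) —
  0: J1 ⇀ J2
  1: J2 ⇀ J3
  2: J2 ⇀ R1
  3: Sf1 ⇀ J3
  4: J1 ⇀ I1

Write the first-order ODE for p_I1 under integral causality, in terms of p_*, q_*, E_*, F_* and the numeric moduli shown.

dp_I1/dt = 7*F_Sf1 - 7*p_I1/6

β3 stroke at Sf1  (Sf1 (Sf) sets flow on bond)
β1 stroke at J3  (J3: last free bond brings effort in)
β4 stroke at I1  (I1: I, integral causality)
β0 stroke at J1  (J1 needs exactly one e-in)
β2 stroke at J2  (closing 0-jn rule on J2)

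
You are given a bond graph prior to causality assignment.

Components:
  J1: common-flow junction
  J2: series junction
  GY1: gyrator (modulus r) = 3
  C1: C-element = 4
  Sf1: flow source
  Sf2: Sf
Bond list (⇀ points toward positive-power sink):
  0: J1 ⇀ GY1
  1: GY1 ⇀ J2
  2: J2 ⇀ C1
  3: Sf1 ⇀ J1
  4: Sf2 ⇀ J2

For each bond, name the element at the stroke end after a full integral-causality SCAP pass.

b0 stroke at J1
b1 stroke at J2
b2 stroke at J2
b3 stroke at Sf1
b4 stroke at Sf2

bond 3 →Sf1  (Sf1: flow source, stroke at near end)
bond 4 →Sf2  (Sf2: flow source, stroke at near end)
bond 0 →J1  (J1 flow already set via bond 3)
bond 1 →J2  (1-jn J2 has f-setter on 4)
bond 2 →J2  (common-f at J2 fixed by 4)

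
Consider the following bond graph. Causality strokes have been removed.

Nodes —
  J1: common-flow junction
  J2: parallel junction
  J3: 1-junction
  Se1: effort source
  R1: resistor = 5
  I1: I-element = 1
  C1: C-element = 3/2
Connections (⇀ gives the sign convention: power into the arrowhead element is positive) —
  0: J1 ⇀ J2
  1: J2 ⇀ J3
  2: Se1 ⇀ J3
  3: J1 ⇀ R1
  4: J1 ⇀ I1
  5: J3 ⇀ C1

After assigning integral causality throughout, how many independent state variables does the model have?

2  (C1, I1 all integral)

β2 →J3  (Se1 (Se) sets effort on bond)
β4 →I1  (prefer integral on I1)
β0 →J1  (1-jn J1 has f-setter on 4)
β3 →J1  (J1 flow already set via bond 4)
β1 →J2  (only one effort-in slot at J2)
β5 →J3  (1-jn J3 has f-setter on 1)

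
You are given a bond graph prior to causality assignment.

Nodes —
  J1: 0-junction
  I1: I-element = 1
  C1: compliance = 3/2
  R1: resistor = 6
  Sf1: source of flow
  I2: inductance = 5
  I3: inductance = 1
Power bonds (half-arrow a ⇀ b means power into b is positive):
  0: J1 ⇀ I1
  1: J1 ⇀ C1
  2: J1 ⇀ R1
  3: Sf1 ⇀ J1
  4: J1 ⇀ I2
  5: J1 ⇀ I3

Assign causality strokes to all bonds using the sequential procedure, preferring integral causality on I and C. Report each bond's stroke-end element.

b0 stroke→I1
b1 stroke→J1
b2 stroke→R1
b3 stroke→Sf1
b4 stroke→I2
b5 stroke→I3

bond 3 stroke→Sf1  (Sf1 (Sf) sets flow on bond)
bond 0 stroke→I1  (I1: I, integral causality)
bond 1 stroke→J1  (C1 outputs effort q/C1)
bond 2 stroke→R1  (J1 effort already set via bond 1)
bond 4 stroke→I2  (J1: bond 1 brought effort, rest push out)
bond 5 stroke→I3  (common-e at J1 fixed by 1)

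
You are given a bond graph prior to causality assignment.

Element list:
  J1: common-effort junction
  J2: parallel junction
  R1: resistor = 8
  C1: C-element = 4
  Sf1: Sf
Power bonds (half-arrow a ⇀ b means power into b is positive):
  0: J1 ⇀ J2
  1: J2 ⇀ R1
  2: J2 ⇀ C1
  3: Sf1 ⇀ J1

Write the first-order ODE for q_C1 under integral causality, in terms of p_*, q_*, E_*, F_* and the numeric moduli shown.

dq_C1/dt = F_Sf1 - q_C1/32

bond 3 stroke→Sf1  (Sf1: flow source, stroke at near end)
bond 0 stroke→J1  (J1 needs exactly one e-in)
bond 2 stroke→J2  (C1: C, integral causality)
bond 1 stroke→R1  (common-e at J2 fixed by 2)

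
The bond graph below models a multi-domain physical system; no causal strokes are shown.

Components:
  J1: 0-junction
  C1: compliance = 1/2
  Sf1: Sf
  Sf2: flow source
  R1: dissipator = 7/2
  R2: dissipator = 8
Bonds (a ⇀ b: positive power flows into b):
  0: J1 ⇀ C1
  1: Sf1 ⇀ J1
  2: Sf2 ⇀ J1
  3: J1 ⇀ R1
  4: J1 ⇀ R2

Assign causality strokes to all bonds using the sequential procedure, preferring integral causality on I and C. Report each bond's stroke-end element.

#1 |Sf1  (Sf1 (Sf) sets flow on bond)
#2 |Sf2  (Sf2 fixes flow; stroke at Sf2)
#0 |J1  (C1 outputs effort q/C1)
#3 |R1  (J1: bond 0 brought effort, rest push out)
#4 |R2  (J1: bond 0 brought effort, rest push out)

bond 0 |J1
bond 1 |Sf1
bond 2 |Sf2
bond 3 |R1
bond 4 |R2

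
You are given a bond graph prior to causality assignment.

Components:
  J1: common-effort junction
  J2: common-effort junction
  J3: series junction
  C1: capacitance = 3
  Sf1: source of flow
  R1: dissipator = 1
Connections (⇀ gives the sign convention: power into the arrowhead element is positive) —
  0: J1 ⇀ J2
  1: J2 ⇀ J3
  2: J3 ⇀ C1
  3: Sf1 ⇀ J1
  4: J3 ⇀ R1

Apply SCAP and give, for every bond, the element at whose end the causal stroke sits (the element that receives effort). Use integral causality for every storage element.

bond 0 stroke→J1
bond 1 stroke→J2
bond 2 stroke→J3
bond 3 stroke→Sf1
bond 4 stroke→J3

β3 stroke→Sf1  (Sf1 fixes flow; stroke at Sf1)
β0 stroke→J1  (only one effort-in slot at J1)
β1 stroke→J2  (J2: last free bond brings effort in)
β2 stroke→J3  (1-jn J3 has f-setter on 1)
β4 stroke→J3  (J3: bond 1 brought flow, rest push out)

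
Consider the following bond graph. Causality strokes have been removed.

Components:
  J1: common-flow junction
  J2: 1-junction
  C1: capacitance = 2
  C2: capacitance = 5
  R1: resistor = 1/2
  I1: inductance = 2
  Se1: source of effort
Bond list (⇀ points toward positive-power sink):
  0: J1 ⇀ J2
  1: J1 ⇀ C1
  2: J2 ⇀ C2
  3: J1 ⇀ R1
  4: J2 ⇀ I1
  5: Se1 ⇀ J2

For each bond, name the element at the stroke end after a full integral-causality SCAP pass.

b0 stroke at J2
b1 stroke at J1
b2 stroke at J2
b3 stroke at J1
b4 stroke at I1
b5 stroke at J2

b5 stroke→J2  (Se1: effort source, stroke at far end)
b1 stroke→J1  (C1 integral (e out))
b2 stroke→J2  (C2 outputs effort q/C2)
b4 stroke→I1  (I1 integral (f out))
b0 stroke→J2  (J2 flow already set via bond 4)
b3 stroke→J1  (J1: bond 0 brought flow, rest push out)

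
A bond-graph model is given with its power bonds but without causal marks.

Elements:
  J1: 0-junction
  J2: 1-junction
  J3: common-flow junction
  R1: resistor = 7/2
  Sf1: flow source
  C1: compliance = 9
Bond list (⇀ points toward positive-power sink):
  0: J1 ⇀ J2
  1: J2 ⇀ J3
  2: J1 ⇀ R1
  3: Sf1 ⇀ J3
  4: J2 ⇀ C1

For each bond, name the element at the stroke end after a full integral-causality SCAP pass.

bond 0 stroke→J2
bond 1 stroke→J3
bond 2 stroke→J1
bond 3 stroke→Sf1
bond 4 stroke→J2

#3 stroke at Sf1  (Sf1 fixes flow; stroke at Sf1)
#1 stroke at J3  (J3 flow already set via bond 3)
#0 stroke at J2  (J2: bond 1 brought flow, rest push out)
#4 stroke at J2  (1-jn J2 has f-setter on 1)
#2 stroke at J1  (J1: last free bond brings effort in)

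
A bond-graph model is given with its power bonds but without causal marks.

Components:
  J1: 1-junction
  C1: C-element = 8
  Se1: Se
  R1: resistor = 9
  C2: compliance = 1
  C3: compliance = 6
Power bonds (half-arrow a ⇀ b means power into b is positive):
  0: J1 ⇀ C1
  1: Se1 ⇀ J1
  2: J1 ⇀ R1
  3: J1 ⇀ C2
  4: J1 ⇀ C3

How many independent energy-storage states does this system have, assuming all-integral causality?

#1 |J1  (Se1 fixes effort; stroke away)
#0 |J1  (prefer integral on C1)
#3 |J1  (C2 integral (e out))
#4 |J1  (C3 outputs effort q/C3)
#2 |R1  (J1: last free bond brings flow in)

3  (C1, C2, C3 all integral)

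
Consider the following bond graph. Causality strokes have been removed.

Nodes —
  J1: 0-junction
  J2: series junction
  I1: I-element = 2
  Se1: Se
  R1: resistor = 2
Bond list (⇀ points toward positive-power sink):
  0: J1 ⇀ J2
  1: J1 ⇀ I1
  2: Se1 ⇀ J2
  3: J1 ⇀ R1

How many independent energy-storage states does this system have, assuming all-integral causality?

bond 2 →J2  (Se1 (Se) sets effort on bond)
bond 0 →J1  (closing 1-jn rule on J2)
bond 1 →I1  (common-e at J1 fixed by 0)
bond 3 →R1  (J1 effort already set via bond 0)

1  (I1 all integral)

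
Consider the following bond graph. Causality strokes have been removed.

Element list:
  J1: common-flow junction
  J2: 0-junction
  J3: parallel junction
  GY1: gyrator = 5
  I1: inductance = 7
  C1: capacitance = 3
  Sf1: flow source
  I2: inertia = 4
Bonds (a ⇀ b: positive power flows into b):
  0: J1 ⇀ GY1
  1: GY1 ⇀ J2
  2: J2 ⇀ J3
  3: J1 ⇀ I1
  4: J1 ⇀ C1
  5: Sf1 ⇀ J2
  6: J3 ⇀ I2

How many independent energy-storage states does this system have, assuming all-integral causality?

3  (C1, I1, I2 all integral)

b5 →Sf1  (source Sf1 imposes f)
b3 →I1  (I1 integral (f out))
b0 →J1  (1-jn J1 has f-setter on 3)
b4 →J1  (common-f at J1 fixed by 3)
b1 →J2  (GY GY1: same side as bond 0)
b2 →J3  (common-e at J2 fixed by 1)
b6 →I2  (J3 effort already set via bond 2)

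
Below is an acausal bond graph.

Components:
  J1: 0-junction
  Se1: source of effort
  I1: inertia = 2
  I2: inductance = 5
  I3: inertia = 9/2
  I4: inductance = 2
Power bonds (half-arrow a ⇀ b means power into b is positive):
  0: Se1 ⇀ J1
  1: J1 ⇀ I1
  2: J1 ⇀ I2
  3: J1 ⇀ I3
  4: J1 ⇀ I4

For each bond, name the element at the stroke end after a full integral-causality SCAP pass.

β0 stroke→J1  (Se1: effort source, stroke at far end)
β1 stroke→I1  (common-e at J1 fixed by 0)
β2 stroke→I2  (J1: bond 0 brought effort, rest push out)
β3 stroke→I3  (0-jn J1 has e-setter on 0)
β4 stroke→I4  (common-e at J1 fixed by 0)

bond 0 →J1
bond 1 →I1
bond 2 →I2
bond 3 →I3
bond 4 →I4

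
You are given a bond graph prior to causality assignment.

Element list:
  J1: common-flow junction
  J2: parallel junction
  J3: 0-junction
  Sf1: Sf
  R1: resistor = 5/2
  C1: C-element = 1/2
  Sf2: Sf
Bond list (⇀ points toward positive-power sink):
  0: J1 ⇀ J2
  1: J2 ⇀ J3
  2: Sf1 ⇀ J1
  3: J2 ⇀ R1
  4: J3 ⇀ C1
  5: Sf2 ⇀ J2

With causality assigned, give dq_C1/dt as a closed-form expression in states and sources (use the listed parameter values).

bond 2 |Sf1  (Sf1 fixes flow; stroke at Sf1)
bond 5 |Sf2  (Sf2 fixes flow; stroke at Sf2)
bond 0 |J1  (J1 flow already set via bond 2)
bond 4 |J3  (C1 outputs effort q/C1)
bond 1 |J2  (J3: bond 4 brought effort, rest push out)
bond 3 |R1  (0-jn J2 has e-setter on 1)

dq_C1/dt = F_Sf1 + F_Sf2 - 4*q_C1/5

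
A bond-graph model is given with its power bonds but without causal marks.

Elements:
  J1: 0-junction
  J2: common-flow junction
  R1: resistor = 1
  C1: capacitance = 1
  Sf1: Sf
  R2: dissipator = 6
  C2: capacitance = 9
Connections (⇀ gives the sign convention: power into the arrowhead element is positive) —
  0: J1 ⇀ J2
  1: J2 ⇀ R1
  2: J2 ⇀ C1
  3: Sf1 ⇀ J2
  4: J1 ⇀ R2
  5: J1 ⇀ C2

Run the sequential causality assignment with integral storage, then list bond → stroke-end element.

b0 stroke at J2
b1 stroke at J2
b2 stroke at J2
b3 stroke at Sf1
b4 stroke at R2
b5 stroke at J1

β3 |Sf1  (Sf1: flow source, stroke at near end)
β0 |J2  (1-jn J2 has f-setter on 3)
β1 |J2  (common-f at J2 fixed by 3)
β2 |J2  (common-f at J2 fixed by 3)
β5 |J1  (C2 outputs effort q/C2)
β4 |R2  (J1 effort already set via bond 5)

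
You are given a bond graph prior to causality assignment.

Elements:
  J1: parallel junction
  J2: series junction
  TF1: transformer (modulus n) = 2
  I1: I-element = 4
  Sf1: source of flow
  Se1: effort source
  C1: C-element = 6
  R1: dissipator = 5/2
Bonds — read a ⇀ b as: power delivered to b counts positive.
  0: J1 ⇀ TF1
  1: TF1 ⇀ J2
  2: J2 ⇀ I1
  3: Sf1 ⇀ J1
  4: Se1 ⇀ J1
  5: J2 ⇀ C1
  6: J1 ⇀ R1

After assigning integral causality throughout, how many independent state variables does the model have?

2  (C1, I1 all integral)

#3 →Sf1  (Sf1 fixes flow; stroke at Sf1)
#4 →J1  (source Se1 imposes e)
#0 →TF1  (common-e at J1 fixed by 4)
#6 →R1  (J1 effort already set via bond 4)
#1 →J2  (TF1 one-in-one-out from 0)
#2 →I1  (I1 integral (f out))
#5 →J2  (common-f at J2 fixed by 2)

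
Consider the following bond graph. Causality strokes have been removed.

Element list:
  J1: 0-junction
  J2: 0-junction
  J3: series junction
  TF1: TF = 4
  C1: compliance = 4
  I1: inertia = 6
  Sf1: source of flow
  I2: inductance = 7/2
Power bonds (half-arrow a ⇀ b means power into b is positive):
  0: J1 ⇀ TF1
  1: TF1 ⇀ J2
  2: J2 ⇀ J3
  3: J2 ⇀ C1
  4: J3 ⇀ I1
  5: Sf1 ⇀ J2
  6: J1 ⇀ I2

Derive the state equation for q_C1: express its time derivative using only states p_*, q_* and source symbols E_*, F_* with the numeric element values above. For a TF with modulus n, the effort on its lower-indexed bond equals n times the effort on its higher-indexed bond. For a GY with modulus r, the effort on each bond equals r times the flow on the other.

dq_C1/dt = F_Sf1 - p_I1/6 - 8*p_I2/7

#5 stroke→Sf1  (source Sf1 imposes f)
#3 stroke→J2  (C1: C, integral causality)
#1 stroke→TF1  (J2: bond 3 brought effort, rest push out)
#2 stroke→J3  (J2: bond 3 brought effort, rest push out)
#4 stroke→I1  (J3 needs exactly one f-in)
#0 stroke→J1  (TF1: transformer flips bond 1)
#6 stroke→I2  (common-e at J1 fixed by 0)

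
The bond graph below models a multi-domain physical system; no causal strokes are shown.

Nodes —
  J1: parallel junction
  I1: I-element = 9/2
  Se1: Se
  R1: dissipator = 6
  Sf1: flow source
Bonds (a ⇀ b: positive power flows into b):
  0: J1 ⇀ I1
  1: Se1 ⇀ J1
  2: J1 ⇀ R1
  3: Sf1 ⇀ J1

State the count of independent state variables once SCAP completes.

1  (I1 all integral)

β1 |J1  (Se1 (Se) sets effort on bond)
β3 |Sf1  (Sf1 fixes flow; stroke at Sf1)
β0 |I1  (0-jn J1 has e-setter on 1)
β2 |R1  (J1 effort already set via bond 1)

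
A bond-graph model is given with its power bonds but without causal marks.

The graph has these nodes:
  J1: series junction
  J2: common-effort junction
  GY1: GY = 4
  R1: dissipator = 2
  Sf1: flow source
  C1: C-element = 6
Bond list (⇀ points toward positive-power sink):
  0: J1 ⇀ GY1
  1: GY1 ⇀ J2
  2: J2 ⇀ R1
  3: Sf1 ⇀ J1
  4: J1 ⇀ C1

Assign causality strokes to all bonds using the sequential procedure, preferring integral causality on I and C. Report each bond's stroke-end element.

#0 |J1
#1 |J2
#2 |R1
#3 |Sf1
#4 |J1

bond 3 →Sf1  (Sf1 (Sf) sets flow on bond)
bond 0 →J1  (common-f at J1 fixed by 3)
bond 4 →J1  (J1: bond 3 brought flow, rest push out)
bond 1 →J2  (GY1 both-in/both-out from 0)
bond 2 →R1  (common-e at J2 fixed by 1)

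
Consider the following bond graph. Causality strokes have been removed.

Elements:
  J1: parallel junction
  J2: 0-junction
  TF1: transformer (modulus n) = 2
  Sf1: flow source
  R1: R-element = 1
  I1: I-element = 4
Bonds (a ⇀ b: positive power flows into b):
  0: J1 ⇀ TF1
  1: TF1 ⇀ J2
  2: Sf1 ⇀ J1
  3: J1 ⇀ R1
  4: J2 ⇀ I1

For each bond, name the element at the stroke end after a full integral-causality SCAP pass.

β0 →TF1
β1 →J2
β2 →Sf1
β3 →J1
β4 →I1

b2 |Sf1  (Sf1: flow source, stroke at near end)
b4 |I1  (prefer integral on I1)
b1 |J2  (J2: last free bond brings effort in)
b0 |TF1  (TF TF1: opposite of bond 1)
b3 |J1  (closing 0-jn rule on J1)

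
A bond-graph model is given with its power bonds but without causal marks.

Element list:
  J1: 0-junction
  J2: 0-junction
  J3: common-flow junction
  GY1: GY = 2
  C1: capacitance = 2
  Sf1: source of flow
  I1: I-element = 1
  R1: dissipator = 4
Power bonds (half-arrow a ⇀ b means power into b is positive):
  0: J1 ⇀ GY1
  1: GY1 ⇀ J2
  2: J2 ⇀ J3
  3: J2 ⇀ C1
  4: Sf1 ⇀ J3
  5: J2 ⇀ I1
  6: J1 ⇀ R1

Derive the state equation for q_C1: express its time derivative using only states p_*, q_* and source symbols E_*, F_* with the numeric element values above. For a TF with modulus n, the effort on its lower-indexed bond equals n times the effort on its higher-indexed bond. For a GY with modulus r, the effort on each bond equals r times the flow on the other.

bond 4 |Sf1  (Sf1 (Sf) sets flow on bond)
bond 2 |J3  (common-f at J3 fixed by 4)
bond 3 |J2  (C1 outputs effort q/C1)
bond 1 |GY1  (0-jn J2 has e-setter on 3)
bond 5 |I1  (common-e at J2 fixed by 3)
bond 0 |GY1  (GY1 both-in/both-out from 1)
bond 6 |J1  (J1 needs exactly one e-in)

dq_C1/dt = -F_Sf1 - p_I1 - q_C1/2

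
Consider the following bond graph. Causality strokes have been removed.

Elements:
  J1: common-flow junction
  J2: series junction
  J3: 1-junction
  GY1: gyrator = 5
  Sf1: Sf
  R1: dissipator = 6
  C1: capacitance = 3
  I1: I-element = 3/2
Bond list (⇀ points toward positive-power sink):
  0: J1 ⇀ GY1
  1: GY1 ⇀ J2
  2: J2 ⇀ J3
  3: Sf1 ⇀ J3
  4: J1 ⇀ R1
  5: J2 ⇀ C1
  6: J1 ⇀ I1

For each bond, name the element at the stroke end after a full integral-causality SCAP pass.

β3 stroke→Sf1  (Sf1 fixes flow; stroke at Sf1)
β2 stroke→J3  (J3 flow already set via bond 3)
β1 stroke→J2  (1-jn J2 has f-setter on 2)
β5 stroke→J2  (J2 flow already set via bond 2)
β0 stroke→J1  (through GY1, causality inverts; strokes same side of GY1)
β6 stroke→I1  (prefer integral on I1)
β4 stroke→J1  (J1 flow already set via bond 6)

bond 0 |J1
bond 1 |J2
bond 2 |J3
bond 3 |Sf1
bond 4 |J1
bond 5 |J2
bond 6 |I1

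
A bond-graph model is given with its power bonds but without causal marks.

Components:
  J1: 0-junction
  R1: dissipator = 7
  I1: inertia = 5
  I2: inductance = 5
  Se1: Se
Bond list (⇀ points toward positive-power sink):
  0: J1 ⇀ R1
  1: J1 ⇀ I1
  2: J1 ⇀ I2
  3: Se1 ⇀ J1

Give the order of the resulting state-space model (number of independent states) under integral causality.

b3 |J1  (Se1 (Se) sets effort on bond)
b0 |R1  (J1: bond 3 brought effort, rest push out)
b1 |I1  (J1: bond 3 brought effort, rest push out)
b2 |I2  (J1: bond 3 brought effort, rest push out)

2  (I1, I2 all integral)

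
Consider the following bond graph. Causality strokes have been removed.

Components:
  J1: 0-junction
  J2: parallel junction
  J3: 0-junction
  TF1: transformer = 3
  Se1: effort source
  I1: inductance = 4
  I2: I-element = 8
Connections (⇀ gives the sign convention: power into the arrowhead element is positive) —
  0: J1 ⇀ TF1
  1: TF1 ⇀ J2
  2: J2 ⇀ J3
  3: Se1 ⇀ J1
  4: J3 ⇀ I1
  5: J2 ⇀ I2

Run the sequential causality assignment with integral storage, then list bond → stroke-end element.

b3 stroke at J1  (Se1: effort source, stroke at far end)
b0 stroke at TF1  (J1: bond 3 brought effort, rest push out)
b1 stroke at J2  (TF TF1: opposite of bond 0)
b2 stroke at J3  (0-jn J2 has e-setter on 1)
b5 stroke at I2  (0-jn J2 has e-setter on 1)
b4 stroke at I1  (0-jn J3 has e-setter on 2)

b0 |TF1
b1 |J2
b2 |J3
b3 |J1
b4 |I1
b5 |I2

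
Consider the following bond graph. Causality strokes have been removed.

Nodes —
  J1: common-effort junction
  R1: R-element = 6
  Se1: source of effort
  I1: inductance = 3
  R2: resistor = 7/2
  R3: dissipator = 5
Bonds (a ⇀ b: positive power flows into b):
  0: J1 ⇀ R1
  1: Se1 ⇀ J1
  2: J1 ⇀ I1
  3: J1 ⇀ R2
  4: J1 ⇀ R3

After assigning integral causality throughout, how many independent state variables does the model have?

bond 1 stroke→J1  (source Se1 imposes e)
bond 0 stroke→R1  (common-e at J1 fixed by 1)
bond 2 stroke→I1  (common-e at J1 fixed by 1)
bond 3 stroke→R2  (common-e at J1 fixed by 1)
bond 4 stroke→R3  (J1: bond 1 brought effort, rest push out)

1  (I1 all integral)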